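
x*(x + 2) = x^2 + 2*x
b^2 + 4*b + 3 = (b + 1)*(b + 3)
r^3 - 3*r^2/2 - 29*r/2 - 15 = (r - 5)*(r + 3/2)*(r + 2)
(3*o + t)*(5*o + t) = 15*o^2 + 8*o*t + t^2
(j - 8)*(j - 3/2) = j^2 - 19*j/2 + 12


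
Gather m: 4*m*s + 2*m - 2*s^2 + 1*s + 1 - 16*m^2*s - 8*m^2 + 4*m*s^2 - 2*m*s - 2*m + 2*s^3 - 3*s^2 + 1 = m^2*(-16*s - 8) + m*(4*s^2 + 2*s) + 2*s^3 - 5*s^2 + s + 2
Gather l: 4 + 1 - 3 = 2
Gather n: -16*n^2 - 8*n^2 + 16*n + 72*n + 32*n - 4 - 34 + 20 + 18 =-24*n^2 + 120*n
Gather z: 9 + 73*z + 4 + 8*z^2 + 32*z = 8*z^2 + 105*z + 13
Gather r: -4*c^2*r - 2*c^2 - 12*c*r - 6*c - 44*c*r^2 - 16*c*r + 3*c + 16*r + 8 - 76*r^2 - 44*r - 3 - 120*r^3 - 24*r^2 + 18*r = -2*c^2 - 3*c - 120*r^3 + r^2*(-44*c - 100) + r*(-4*c^2 - 28*c - 10) + 5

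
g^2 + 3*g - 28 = (g - 4)*(g + 7)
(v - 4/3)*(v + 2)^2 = v^3 + 8*v^2/3 - 4*v/3 - 16/3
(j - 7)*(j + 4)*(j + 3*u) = j^3 + 3*j^2*u - 3*j^2 - 9*j*u - 28*j - 84*u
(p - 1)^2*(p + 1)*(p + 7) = p^4 + 6*p^3 - 8*p^2 - 6*p + 7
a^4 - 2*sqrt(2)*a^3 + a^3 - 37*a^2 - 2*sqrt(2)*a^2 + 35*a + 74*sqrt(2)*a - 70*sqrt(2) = (a - 5)*(a - 1)*(a + 7)*(a - 2*sqrt(2))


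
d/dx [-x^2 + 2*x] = 2 - 2*x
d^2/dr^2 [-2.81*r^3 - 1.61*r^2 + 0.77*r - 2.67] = -16.86*r - 3.22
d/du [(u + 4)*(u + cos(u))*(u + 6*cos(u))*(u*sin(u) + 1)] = (u + 4)*(u + cos(u))*(u + 6*cos(u))*(u*cos(u) + sin(u)) - (u + 4)*(u + cos(u))*(u*sin(u) + 1)*(6*sin(u) - 1) - (u + 4)*(u + 6*cos(u))*(u*sin(u) + 1)*(sin(u) - 1) + (u + cos(u))*(u + 6*cos(u))*(u*sin(u) + 1)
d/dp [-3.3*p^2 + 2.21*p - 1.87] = 2.21 - 6.6*p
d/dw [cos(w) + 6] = -sin(w)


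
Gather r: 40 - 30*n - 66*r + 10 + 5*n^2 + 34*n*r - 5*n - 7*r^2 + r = 5*n^2 - 35*n - 7*r^2 + r*(34*n - 65) + 50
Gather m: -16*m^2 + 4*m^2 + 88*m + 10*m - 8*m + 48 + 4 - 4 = -12*m^2 + 90*m + 48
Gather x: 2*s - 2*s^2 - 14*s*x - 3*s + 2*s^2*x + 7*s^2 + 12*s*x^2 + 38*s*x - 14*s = 5*s^2 + 12*s*x^2 - 15*s + x*(2*s^2 + 24*s)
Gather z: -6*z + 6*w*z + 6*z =6*w*z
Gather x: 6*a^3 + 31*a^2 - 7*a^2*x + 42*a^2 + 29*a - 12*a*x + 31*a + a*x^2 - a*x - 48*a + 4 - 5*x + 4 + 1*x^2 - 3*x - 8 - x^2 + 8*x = 6*a^3 + 73*a^2 + a*x^2 + 12*a + x*(-7*a^2 - 13*a)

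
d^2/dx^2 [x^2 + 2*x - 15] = 2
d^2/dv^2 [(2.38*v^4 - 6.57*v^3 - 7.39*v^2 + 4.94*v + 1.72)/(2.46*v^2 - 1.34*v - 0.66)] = (28.805616*v^6 - 47.0725919999999*v^5 + 2.45616000000012*v^4 - 0.181319999999971*v^3 - 31.960224*v^2 - 3.06669600000001*v - 3.413992)/(14.886936*v^6 - 24.327432*v^5 + 1.26936*v^4 + 10.64764*v^3 - 0.34056*v^2 - 1.751112*v - 0.287496)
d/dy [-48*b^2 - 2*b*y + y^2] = -2*b + 2*y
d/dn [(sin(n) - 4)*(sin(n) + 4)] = sin(2*n)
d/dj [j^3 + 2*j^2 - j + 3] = 3*j^2 + 4*j - 1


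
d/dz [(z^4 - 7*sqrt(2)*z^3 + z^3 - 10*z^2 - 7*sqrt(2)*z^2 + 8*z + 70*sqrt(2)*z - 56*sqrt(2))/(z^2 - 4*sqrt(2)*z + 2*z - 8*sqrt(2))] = (2*z^5 - 19*sqrt(2)*z^4 + 7*z^4 - 68*sqrt(2)*z^3 + 116*z^3 - 68*sqrt(2)*z^2 + 364*z^2 + 224*z + 272*sqrt(2)*z - 1568 + 48*sqrt(2))/(z^4 - 8*sqrt(2)*z^3 + 4*z^3 - 32*sqrt(2)*z^2 + 36*z^2 - 32*sqrt(2)*z + 128*z + 128)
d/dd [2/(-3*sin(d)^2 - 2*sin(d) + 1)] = 4*(3*sin(d) + 1)*cos(d)/(3*sin(d)^2 + 2*sin(d) - 1)^2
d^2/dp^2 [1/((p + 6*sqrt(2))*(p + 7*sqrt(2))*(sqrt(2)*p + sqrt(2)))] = sqrt(2)*((p + 1)^2*(p + 6*sqrt(2))^2 + (p + 1)^2*(p + 6*sqrt(2))*(p + 7*sqrt(2)) + (p + 1)^2*(p + 7*sqrt(2))^2 + (p + 1)*(p + 6*sqrt(2))^2*(p + 7*sqrt(2)) + (p + 1)*(p + 6*sqrt(2))*(p + 7*sqrt(2))^2 + (p + 6*sqrt(2))^2*(p + 7*sqrt(2))^2)/((p + 1)^3*(p + 6*sqrt(2))^3*(p + 7*sqrt(2))^3)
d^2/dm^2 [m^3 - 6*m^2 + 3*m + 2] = 6*m - 12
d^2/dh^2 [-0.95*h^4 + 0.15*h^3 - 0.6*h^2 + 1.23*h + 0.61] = -11.4*h^2 + 0.9*h - 1.2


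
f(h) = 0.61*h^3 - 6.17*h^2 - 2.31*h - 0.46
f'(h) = 1.83*h^2 - 12.34*h - 2.31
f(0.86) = -6.62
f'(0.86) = -11.57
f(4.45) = -79.17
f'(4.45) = -20.98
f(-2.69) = -50.77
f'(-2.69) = 44.13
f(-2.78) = -54.83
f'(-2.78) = 46.14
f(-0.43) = -0.66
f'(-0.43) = 3.33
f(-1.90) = -22.53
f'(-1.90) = 27.74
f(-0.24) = -0.27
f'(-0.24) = 0.76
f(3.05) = -47.59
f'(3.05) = -22.92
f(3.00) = -46.45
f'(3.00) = -22.86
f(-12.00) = -1915.30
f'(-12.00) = 409.29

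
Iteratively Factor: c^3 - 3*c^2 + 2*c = (c - 2)*(c^2 - c) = c*(c - 2)*(c - 1)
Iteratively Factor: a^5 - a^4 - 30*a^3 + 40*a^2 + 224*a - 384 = (a - 3)*(a^4 + 2*a^3 - 24*a^2 - 32*a + 128) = (a - 3)*(a + 4)*(a^3 - 2*a^2 - 16*a + 32) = (a - 4)*(a - 3)*(a + 4)*(a^2 + 2*a - 8) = (a - 4)*(a - 3)*(a + 4)^2*(a - 2)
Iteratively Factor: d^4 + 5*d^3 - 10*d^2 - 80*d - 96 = (d + 4)*(d^3 + d^2 - 14*d - 24) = (d - 4)*(d + 4)*(d^2 + 5*d + 6) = (d - 4)*(d + 3)*(d + 4)*(d + 2)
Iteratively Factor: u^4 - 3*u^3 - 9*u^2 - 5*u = (u + 1)*(u^3 - 4*u^2 - 5*u) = (u - 5)*(u + 1)*(u^2 + u) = u*(u - 5)*(u + 1)*(u + 1)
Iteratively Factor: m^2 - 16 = (m - 4)*(m + 4)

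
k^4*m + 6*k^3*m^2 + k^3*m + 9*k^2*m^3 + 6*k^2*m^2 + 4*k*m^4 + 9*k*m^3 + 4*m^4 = (k + m)^2*(k + 4*m)*(k*m + m)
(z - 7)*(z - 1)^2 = z^3 - 9*z^2 + 15*z - 7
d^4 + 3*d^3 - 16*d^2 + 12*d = d*(d - 2)*(d - 1)*(d + 6)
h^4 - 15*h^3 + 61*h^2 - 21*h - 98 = (h - 7)^2*(h - 2)*(h + 1)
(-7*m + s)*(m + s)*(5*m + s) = -35*m^3 - 37*m^2*s - m*s^2 + s^3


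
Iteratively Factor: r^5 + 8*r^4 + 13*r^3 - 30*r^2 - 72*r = (r + 3)*(r^4 + 5*r^3 - 2*r^2 - 24*r) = (r - 2)*(r + 3)*(r^3 + 7*r^2 + 12*r) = (r - 2)*(r + 3)*(r + 4)*(r^2 + 3*r) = r*(r - 2)*(r + 3)*(r + 4)*(r + 3)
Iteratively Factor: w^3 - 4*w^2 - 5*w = (w + 1)*(w^2 - 5*w) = w*(w + 1)*(w - 5)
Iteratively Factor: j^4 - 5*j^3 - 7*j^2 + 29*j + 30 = (j + 1)*(j^3 - 6*j^2 - j + 30) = (j + 1)*(j + 2)*(j^2 - 8*j + 15) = (j - 5)*(j + 1)*(j + 2)*(j - 3)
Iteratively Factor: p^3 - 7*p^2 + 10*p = (p - 5)*(p^2 - 2*p) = (p - 5)*(p - 2)*(p)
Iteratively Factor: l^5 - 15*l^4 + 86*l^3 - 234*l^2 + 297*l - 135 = (l - 3)*(l^4 - 12*l^3 + 50*l^2 - 84*l + 45) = (l - 3)^2*(l^3 - 9*l^2 + 23*l - 15) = (l - 5)*(l - 3)^2*(l^2 - 4*l + 3) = (l - 5)*(l - 3)^2*(l - 1)*(l - 3)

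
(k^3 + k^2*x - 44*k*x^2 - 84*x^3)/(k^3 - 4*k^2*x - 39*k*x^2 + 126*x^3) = (-k - 2*x)/(-k + 3*x)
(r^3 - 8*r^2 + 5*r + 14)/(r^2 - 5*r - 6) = (r^2 - 9*r + 14)/(r - 6)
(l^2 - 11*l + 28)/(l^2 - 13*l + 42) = (l - 4)/(l - 6)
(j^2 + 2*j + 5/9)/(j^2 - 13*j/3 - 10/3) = (9*j^2 + 18*j + 5)/(3*(3*j^2 - 13*j - 10))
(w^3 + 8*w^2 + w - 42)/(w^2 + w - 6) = w + 7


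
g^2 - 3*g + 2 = (g - 2)*(g - 1)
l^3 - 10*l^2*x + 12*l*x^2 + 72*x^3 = (l - 6*x)^2*(l + 2*x)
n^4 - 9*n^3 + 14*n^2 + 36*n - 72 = (n - 6)*(n - 3)*(n - 2)*(n + 2)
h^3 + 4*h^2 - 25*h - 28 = (h - 4)*(h + 1)*(h + 7)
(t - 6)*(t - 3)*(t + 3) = t^3 - 6*t^2 - 9*t + 54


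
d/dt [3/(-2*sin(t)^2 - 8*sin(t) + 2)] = 3*(sin(t) + 2)*cos(t)/(4*sin(t) - cos(t)^2)^2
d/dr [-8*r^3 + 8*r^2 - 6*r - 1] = -24*r^2 + 16*r - 6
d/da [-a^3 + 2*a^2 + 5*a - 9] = -3*a^2 + 4*a + 5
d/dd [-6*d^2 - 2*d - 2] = -12*d - 2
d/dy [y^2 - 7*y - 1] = 2*y - 7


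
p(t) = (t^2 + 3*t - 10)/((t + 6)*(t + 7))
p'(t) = (2*t + 3)/((t + 6)*(t + 7)) - (t^2 + 3*t - 10)/((t + 6)*(t + 7)^2) - (t^2 + 3*t - 10)/((t + 6)^2*(t + 7))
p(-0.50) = -0.31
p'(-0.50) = 0.16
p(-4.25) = -0.97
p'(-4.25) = -0.23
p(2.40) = 0.04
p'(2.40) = 0.09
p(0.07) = -0.23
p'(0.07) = 0.14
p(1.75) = -0.02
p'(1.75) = 0.10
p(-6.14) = -77.07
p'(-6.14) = -383.83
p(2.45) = 0.04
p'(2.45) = 0.09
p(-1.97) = -0.59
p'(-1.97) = 0.22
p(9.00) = 0.41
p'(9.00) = 0.03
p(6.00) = 0.28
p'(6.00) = 0.05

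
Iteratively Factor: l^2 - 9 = (l - 3)*(l + 3)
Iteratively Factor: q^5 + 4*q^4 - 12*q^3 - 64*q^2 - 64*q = (q - 4)*(q^4 + 8*q^3 + 20*q^2 + 16*q) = (q - 4)*(q + 4)*(q^3 + 4*q^2 + 4*q) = (q - 4)*(q + 2)*(q + 4)*(q^2 + 2*q) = q*(q - 4)*(q + 2)*(q + 4)*(q + 2)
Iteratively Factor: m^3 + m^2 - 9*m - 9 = (m + 1)*(m^2 - 9) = (m + 1)*(m + 3)*(m - 3)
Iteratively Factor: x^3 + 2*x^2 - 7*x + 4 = (x + 4)*(x^2 - 2*x + 1) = (x - 1)*(x + 4)*(x - 1)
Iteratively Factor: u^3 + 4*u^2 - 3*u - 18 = (u - 2)*(u^2 + 6*u + 9) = (u - 2)*(u + 3)*(u + 3)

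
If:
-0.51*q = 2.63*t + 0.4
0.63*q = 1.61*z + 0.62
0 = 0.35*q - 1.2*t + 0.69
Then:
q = -1.50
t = 0.14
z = -0.97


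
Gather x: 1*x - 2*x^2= -2*x^2 + x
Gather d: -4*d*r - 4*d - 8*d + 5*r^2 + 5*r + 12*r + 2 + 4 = d*(-4*r - 12) + 5*r^2 + 17*r + 6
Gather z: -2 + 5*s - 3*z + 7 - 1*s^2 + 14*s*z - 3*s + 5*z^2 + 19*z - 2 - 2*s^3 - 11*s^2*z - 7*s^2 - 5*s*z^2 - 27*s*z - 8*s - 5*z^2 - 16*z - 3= -2*s^3 - 8*s^2 - 5*s*z^2 - 6*s + z*(-11*s^2 - 13*s)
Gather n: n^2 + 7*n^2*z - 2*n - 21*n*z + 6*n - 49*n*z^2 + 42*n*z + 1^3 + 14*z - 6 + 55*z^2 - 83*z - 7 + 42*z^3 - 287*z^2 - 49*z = n^2*(7*z + 1) + n*(-49*z^2 + 21*z + 4) + 42*z^3 - 232*z^2 - 118*z - 12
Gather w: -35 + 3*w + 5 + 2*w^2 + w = 2*w^2 + 4*w - 30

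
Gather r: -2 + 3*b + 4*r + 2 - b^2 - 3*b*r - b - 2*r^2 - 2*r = -b^2 + 2*b - 2*r^2 + r*(2 - 3*b)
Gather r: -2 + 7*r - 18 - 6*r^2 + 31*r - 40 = -6*r^2 + 38*r - 60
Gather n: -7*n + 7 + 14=21 - 7*n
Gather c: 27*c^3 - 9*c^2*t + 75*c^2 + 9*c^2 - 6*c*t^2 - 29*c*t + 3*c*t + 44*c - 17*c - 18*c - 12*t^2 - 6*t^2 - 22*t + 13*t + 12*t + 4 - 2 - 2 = 27*c^3 + c^2*(84 - 9*t) + c*(-6*t^2 - 26*t + 9) - 18*t^2 + 3*t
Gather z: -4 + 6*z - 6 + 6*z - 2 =12*z - 12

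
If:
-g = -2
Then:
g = 2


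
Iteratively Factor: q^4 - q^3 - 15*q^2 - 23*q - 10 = (q - 5)*(q^3 + 4*q^2 + 5*q + 2) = (q - 5)*(q + 1)*(q^2 + 3*q + 2) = (q - 5)*(q + 1)*(q + 2)*(q + 1)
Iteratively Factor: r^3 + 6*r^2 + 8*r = (r)*(r^2 + 6*r + 8) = r*(r + 2)*(r + 4)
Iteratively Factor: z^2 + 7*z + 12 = (z + 4)*(z + 3)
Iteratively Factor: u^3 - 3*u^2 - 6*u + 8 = (u - 1)*(u^2 - 2*u - 8) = (u - 4)*(u - 1)*(u + 2)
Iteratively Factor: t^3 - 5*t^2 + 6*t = (t - 3)*(t^2 - 2*t) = t*(t - 3)*(t - 2)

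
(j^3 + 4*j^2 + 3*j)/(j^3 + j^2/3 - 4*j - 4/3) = 3*j*(j^2 + 4*j + 3)/(3*j^3 + j^2 - 12*j - 4)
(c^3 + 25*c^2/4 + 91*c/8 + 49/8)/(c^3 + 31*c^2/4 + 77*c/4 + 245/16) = 2*(c + 1)/(2*c + 5)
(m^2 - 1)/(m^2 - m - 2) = (m - 1)/(m - 2)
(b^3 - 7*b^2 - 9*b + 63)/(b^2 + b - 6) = (b^2 - 10*b + 21)/(b - 2)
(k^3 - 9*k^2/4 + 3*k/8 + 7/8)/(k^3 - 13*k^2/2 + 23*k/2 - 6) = (8*k^2 - 10*k - 7)/(4*(2*k^2 - 11*k + 12))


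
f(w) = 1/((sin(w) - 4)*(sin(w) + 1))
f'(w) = -cos(w)/((sin(w) - 4)*(sin(w) + 1)^2) - cos(w)/((sin(w) - 4)^2*(sin(w) + 1)) = (3 - 2*sin(w))*cos(w)/((sin(w) - 4)^2*(sin(w) + 1)^2)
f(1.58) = -0.17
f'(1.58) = -0.00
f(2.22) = -0.17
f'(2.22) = -0.03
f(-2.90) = -0.31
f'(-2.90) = -0.32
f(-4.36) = -0.17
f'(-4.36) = -0.01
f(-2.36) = -0.72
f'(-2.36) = -1.62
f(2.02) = -0.17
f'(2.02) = -0.01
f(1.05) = -0.17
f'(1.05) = 0.02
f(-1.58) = -4722.20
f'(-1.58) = -1026139.53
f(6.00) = -0.32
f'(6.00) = 0.36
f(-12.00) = -0.19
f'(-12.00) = 0.06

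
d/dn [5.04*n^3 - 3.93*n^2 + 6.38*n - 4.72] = 15.12*n^2 - 7.86*n + 6.38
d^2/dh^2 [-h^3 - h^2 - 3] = -6*h - 2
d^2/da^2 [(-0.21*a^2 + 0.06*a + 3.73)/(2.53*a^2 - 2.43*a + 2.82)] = (-1.81401*a^3 + 152.241738*a^2 - 140.158458*a - 11.691258)/(16.194277*a^6 - 46.662561*a^5 + 98.969805*a^4 - 118.371375*a^3 + 110.31417*a^2 - 57.972996*a + 22.425768)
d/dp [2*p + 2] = 2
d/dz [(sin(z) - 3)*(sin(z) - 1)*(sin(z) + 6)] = (3*sin(z)^2 + 4*sin(z) - 21)*cos(z)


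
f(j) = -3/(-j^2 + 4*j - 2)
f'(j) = -3*(2*j - 4)/(-j^2 + 4*j - 2)^2 = 6*(2 - j)/(j^2 - 4*j + 2)^2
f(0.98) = -3.13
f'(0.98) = 6.65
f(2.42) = -1.65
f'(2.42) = -0.76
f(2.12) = -1.51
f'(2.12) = -0.18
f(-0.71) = 0.56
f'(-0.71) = 0.57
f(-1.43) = 0.31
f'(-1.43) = 0.22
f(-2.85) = 0.14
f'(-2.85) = 0.06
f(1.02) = -2.89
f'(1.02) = 5.44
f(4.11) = 1.22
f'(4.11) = -2.11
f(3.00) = -3.00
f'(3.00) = -6.00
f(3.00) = -3.00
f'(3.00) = -6.00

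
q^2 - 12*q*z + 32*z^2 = (q - 8*z)*(q - 4*z)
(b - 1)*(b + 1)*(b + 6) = b^3 + 6*b^2 - b - 6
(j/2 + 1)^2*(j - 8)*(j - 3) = j^4/4 - 7*j^3/4 - 4*j^2 + 13*j + 24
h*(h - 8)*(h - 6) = h^3 - 14*h^2 + 48*h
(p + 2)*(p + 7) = p^2 + 9*p + 14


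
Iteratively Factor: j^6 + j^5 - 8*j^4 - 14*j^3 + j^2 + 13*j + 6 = (j - 1)*(j^5 + 2*j^4 - 6*j^3 - 20*j^2 - 19*j - 6) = (j - 1)*(j + 1)*(j^4 + j^3 - 7*j^2 - 13*j - 6) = (j - 3)*(j - 1)*(j + 1)*(j^3 + 4*j^2 + 5*j + 2) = (j - 3)*(j - 1)*(j + 1)^2*(j^2 + 3*j + 2) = (j - 3)*(j - 1)*(j + 1)^2*(j + 2)*(j + 1)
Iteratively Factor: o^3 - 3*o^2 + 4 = (o + 1)*(o^2 - 4*o + 4) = (o - 2)*(o + 1)*(o - 2)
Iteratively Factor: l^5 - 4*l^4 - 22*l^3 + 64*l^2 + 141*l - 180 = (l + 3)*(l^4 - 7*l^3 - l^2 + 67*l - 60) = (l - 1)*(l + 3)*(l^3 - 6*l^2 - 7*l + 60) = (l - 1)*(l + 3)^2*(l^2 - 9*l + 20) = (l - 5)*(l - 1)*(l + 3)^2*(l - 4)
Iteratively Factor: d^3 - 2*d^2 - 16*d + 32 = (d - 4)*(d^2 + 2*d - 8) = (d - 4)*(d + 4)*(d - 2)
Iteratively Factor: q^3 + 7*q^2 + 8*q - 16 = (q + 4)*(q^2 + 3*q - 4) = (q + 4)^2*(q - 1)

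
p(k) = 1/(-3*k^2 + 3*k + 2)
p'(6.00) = 0.00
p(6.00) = -0.01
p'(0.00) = -0.75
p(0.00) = 0.50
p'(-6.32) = -0.00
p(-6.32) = -0.01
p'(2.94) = 0.06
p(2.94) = -0.07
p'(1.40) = 52.73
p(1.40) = 3.12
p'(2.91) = 0.07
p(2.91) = -0.07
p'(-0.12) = -1.46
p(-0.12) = 0.63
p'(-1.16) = -0.33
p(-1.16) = -0.18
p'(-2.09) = -0.05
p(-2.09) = -0.06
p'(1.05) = 0.97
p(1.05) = 0.54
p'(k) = (6*k - 3)/(-3*k^2 + 3*k + 2)^2 = 3*(2*k - 1)/(-3*k^2 + 3*k + 2)^2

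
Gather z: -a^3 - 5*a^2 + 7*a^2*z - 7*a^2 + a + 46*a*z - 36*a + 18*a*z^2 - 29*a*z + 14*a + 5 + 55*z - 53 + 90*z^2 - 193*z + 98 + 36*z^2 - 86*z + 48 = -a^3 - 12*a^2 - 21*a + z^2*(18*a + 126) + z*(7*a^2 + 17*a - 224) + 98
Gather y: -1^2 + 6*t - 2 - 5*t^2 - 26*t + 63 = -5*t^2 - 20*t + 60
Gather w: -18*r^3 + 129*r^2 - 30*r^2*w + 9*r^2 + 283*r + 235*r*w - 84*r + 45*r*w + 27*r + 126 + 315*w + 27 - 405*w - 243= -18*r^3 + 138*r^2 + 226*r + w*(-30*r^2 + 280*r - 90) - 90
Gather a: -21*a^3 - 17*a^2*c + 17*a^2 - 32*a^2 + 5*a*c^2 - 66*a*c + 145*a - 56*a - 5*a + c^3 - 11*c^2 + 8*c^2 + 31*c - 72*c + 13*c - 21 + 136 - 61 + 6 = -21*a^3 + a^2*(-17*c - 15) + a*(5*c^2 - 66*c + 84) + c^3 - 3*c^2 - 28*c + 60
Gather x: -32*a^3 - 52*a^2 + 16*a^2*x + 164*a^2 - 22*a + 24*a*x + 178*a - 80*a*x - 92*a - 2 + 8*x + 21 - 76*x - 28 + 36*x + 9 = -32*a^3 + 112*a^2 + 64*a + x*(16*a^2 - 56*a - 32)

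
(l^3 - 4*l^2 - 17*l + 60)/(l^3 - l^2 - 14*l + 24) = (l - 5)/(l - 2)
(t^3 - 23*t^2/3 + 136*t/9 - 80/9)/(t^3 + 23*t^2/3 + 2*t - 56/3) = (3*t^2 - 19*t + 20)/(3*(t^2 + 9*t + 14))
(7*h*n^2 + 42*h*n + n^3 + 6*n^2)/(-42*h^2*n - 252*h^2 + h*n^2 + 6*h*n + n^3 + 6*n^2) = -n/(6*h - n)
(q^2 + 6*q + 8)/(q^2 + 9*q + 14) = (q + 4)/(q + 7)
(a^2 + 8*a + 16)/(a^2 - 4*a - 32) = (a + 4)/(a - 8)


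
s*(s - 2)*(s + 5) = s^3 + 3*s^2 - 10*s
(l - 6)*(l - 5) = l^2 - 11*l + 30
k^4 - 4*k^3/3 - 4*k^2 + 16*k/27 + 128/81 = (k - 8/3)*(k - 2/3)*(k + 2/3)*(k + 4/3)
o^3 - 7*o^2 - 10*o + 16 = (o - 8)*(o - 1)*(o + 2)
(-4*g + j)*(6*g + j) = -24*g^2 + 2*g*j + j^2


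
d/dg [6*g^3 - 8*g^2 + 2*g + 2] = 18*g^2 - 16*g + 2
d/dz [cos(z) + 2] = -sin(z)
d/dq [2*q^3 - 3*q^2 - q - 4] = 6*q^2 - 6*q - 1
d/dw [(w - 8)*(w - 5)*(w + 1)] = 3*w^2 - 24*w + 27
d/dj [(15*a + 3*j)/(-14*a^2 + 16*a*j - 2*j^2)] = 3*(-7*a^2 + 8*a*j - j^2 - 2*(4*a - j)*(5*a + j))/(2*(7*a^2 - 8*a*j + j^2)^2)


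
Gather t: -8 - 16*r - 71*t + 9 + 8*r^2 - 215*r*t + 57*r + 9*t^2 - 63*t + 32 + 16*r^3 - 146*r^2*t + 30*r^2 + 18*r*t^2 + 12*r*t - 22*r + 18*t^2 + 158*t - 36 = 16*r^3 + 38*r^2 + 19*r + t^2*(18*r + 27) + t*(-146*r^2 - 203*r + 24) - 3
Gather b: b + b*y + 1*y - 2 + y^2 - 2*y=b*(y + 1) + y^2 - y - 2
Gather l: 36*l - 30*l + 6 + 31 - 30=6*l + 7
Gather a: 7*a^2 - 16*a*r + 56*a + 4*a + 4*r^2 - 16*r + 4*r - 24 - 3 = 7*a^2 + a*(60 - 16*r) + 4*r^2 - 12*r - 27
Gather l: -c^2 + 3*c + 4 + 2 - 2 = -c^2 + 3*c + 4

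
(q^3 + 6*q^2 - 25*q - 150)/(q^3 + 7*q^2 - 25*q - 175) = (q + 6)/(q + 7)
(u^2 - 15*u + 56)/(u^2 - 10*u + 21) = (u - 8)/(u - 3)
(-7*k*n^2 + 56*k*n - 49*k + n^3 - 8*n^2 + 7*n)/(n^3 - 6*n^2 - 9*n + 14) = (-7*k + n)/(n + 2)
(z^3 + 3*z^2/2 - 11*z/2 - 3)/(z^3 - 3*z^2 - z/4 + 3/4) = 2*(z^2 + z - 6)/(2*z^2 - 7*z + 3)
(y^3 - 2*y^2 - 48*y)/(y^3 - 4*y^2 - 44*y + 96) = y/(y - 2)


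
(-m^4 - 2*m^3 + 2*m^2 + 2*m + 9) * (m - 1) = -m^5 - m^4 + 4*m^3 + 7*m - 9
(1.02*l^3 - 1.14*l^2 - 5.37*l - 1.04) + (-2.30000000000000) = 1.02*l^3 - 1.14*l^2 - 5.37*l - 3.34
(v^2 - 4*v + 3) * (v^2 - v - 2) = v^4 - 5*v^3 + 5*v^2 + 5*v - 6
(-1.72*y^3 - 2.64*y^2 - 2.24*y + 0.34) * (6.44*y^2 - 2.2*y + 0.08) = -11.0768*y^5 - 13.2176*y^4 - 8.7552*y^3 + 6.9064*y^2 - 0.9272*y + 0.0272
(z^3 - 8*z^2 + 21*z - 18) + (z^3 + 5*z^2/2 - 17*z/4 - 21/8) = 2*z^3 - 11*z^2/2 + 67*z/4 - 165/8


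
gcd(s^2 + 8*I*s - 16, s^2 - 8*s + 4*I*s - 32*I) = s + 4*I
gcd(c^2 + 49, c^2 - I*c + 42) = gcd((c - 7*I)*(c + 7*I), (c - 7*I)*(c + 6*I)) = c - 7*I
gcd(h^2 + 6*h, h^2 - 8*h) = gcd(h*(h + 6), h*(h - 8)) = h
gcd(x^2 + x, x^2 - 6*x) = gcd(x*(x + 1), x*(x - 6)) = x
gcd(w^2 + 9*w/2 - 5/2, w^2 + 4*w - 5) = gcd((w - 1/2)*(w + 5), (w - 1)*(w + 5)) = w + 5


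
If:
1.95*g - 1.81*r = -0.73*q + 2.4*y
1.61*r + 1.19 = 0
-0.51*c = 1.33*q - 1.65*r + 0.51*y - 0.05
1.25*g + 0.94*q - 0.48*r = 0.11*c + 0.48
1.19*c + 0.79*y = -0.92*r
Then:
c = -0.10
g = 1.02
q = -1.23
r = -0.74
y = 1.01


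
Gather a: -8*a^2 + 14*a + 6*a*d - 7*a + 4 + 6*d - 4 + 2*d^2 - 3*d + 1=-8*a^2 + a*(6*d + 7) + 2*d^2 + 3*d + 1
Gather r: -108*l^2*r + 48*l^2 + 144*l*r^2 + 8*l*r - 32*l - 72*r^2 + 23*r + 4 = 48*l^2 - 32*l + r^2*(144*l - 72) + r*(-108*l^2 + 8*l + 23) + 4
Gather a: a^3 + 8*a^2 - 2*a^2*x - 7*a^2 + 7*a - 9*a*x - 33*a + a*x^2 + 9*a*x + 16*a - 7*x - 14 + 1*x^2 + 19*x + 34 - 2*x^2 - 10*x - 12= a^3 + a^2*(1 - 2*x) + a*(x^2 - 10) - x^2 + 2*x + 8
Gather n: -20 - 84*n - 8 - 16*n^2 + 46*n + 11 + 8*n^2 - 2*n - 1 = -8*n^2 - 40*n - 18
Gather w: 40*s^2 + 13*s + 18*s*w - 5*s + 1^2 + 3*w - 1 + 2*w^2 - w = 40*s^2 + 8*s + 2*w^2 + w*(18*s + 2)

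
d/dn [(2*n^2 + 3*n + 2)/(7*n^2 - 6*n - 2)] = 3*(-11*n^2 - 12*n + 2)/(49*n^4 - 84*n^3 + 8*n^2 + 24*n + 4)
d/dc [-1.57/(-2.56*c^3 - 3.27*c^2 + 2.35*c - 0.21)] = (-12.0576*c^2 - 10.2678*c + 3.6895)/(2.56*c^3 + 3.27*c^2 - 2.35*c + 0.21)^2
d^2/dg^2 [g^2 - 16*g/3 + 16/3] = 2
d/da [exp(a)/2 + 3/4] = exp(a)/2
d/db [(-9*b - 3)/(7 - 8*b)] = -87/(8*b - 7)^2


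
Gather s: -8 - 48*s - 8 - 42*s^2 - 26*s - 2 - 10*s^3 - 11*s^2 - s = -10*s^3 - 53*s^2 - 75*s - 18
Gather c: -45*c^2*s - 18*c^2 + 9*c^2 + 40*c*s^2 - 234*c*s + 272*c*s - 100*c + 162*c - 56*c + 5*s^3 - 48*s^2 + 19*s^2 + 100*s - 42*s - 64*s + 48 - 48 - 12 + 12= c^2*(-45*s - 9) + c*(40*s^2 + 38*s + 6) + 5*s^3 - 29*s^2 - 6*s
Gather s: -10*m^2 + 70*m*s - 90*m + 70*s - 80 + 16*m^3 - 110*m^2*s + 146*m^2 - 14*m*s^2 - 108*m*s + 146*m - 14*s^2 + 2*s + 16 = 16*m^3 + 136*m^2 + 56*m + s^2*(-14*m - 14) + s*(-110*m^2 - 38*m + 72) - 64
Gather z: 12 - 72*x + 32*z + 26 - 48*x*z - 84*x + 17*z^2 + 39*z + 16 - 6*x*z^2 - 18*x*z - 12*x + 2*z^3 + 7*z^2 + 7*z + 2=-168*x + 2*z^3 + z^2*(24 - 6*x) + z*(78 - 66*x) + 56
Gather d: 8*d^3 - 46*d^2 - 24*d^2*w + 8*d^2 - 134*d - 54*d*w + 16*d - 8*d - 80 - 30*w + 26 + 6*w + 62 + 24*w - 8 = 8*d^3 + d^2*(-24*w - 38) + d*(-54*w - 126)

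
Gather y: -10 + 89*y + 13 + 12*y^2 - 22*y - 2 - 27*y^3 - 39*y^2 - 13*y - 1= -27*y^3 - 27*y^2 + 54*y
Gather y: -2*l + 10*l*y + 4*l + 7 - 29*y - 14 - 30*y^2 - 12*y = 2*l - 30*y^2 + y*(10*l - 41) - 7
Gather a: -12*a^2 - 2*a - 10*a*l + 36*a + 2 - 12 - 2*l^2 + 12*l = -12*a^2 + a*(34 - 10*l) - 2*l^2 + 12*l - 10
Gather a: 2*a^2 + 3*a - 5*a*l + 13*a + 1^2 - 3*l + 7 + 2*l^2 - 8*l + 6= 2*a^2 + a*(16 - 5*l) + 2*l^2 - 11*l + 14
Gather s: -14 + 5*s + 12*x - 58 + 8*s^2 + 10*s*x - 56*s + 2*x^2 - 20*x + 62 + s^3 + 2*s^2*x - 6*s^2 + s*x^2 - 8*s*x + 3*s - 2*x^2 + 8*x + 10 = s^3 + s^2*(2*x + 2) + s*(x^2 + 2*x - 48)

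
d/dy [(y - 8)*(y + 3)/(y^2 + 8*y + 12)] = (13*y^2 + 72*y + 132)/(y^4 + 16*y^3 + 88*y^2 + 192*y + 144)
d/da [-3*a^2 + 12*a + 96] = 12 - 6*a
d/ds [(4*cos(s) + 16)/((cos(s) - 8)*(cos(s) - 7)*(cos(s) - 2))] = 2*(-269*cos(s) - 5*cos(2*s) + cos(3*s) + 907)*sin(s)/((cos(s) - 8)^2*(cos(s) - 7)^2*(cos(s) - 2)^2)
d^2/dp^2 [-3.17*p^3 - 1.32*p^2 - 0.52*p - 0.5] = -19.02*p - 2.64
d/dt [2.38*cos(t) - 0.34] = -2.38*sin(t)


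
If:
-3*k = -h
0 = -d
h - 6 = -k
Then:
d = 0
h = 9/2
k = 3/2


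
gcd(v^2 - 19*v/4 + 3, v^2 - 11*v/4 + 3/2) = v - 3/4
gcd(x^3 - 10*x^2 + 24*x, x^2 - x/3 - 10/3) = 1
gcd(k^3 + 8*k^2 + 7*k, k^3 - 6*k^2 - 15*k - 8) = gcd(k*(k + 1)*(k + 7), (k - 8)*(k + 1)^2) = k + 1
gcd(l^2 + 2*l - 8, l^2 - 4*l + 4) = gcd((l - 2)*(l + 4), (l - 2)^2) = l - 2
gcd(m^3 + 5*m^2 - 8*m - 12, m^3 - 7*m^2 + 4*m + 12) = m^2 - m - 2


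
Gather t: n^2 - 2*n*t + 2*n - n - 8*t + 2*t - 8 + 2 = n^2 + n + t*(-2*n - 6) - 6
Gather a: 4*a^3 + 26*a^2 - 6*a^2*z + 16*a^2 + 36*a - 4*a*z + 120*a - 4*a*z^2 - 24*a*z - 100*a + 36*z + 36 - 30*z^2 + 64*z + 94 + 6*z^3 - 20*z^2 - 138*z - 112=4*a^3 + a^2*(42 - 6*z) + a*(-4*z^2 - 28*z + 56) + 6*z^3 - 50*z^2 - 38*z + 18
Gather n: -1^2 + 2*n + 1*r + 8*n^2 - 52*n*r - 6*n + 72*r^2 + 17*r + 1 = 8*n^2 + n*(-52*r - 4) + 72*r^2 + 18*r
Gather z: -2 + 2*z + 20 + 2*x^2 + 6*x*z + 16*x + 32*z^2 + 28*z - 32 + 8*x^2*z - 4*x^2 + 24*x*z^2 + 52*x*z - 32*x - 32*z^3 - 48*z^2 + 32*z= -2*x^2 - 16*x - 32*z^3 + z^2*(24*x - 16) + z*(8*x^2 + 58*x + 62) - 14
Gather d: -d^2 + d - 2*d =-d^2 - d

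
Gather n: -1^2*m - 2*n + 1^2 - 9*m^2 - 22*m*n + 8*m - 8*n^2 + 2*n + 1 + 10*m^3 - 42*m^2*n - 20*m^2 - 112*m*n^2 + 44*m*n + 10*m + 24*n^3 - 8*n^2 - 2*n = 10*m^3 - 29*m^2 + 17*m + 24*n^3 + n^2*(-112*m - 16) + n*(-42*m^2 + 22*m - 2) + 2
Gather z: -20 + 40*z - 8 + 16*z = 56*z - 28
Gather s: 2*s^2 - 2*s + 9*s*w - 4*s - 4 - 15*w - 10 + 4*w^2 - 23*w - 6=2*s^2 + s*(9*w - 6) + 4*w^2 - 38*w - 20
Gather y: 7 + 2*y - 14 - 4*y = -2*y - 7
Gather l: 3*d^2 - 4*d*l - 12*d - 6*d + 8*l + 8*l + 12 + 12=3*d^2 - 18*d + l*(16 - 4*d) + 24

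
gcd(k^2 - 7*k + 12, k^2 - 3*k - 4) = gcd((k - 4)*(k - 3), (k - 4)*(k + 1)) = k - 4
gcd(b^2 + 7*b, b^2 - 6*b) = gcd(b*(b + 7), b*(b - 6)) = b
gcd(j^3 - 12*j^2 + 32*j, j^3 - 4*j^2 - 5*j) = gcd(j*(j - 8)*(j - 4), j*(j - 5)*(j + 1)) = j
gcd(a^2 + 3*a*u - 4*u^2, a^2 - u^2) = -a + u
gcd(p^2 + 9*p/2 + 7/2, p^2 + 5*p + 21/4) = p + 7/2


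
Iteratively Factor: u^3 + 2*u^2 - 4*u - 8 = (u + 2)*(u^2 - 4) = (u + 2)^2*(u - 2)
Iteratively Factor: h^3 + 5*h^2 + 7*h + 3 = (h + 1)*(h^2 + 4*h + 3) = (h + 1)*(h + 3)*(h + 1)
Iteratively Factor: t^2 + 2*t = (t)*(t + 2)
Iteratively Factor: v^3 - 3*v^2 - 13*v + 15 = (v - 1)*(v^2 - 2*v - 15) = (v - 1)*(v + 3)*(v - 5)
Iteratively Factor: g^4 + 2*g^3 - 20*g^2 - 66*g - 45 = (g + 1)*(g^3 + g^2 - 21*g - 45) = (g + 1)*(g + 3)*(g^2 - 2*g - 15) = (g - 5)*(g + 1)*(g + 3)*(g + 3)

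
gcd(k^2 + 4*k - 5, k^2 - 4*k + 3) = k - 1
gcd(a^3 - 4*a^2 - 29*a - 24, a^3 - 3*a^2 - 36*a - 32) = a^2 - 7*a - 8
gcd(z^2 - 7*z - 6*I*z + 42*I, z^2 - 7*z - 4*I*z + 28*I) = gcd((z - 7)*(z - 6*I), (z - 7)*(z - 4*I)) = z - 7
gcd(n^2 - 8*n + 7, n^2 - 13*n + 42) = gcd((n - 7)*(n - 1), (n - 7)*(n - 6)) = n - 7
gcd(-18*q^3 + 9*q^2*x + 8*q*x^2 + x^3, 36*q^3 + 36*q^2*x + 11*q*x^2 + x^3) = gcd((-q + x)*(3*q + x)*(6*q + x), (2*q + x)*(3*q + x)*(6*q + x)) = 18*q^2 + 9*q*x + x^2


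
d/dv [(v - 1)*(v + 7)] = 2*v + 6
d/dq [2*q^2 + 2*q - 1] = 4*q + 2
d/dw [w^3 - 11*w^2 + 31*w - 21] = 3*w^2 - 22*w + 31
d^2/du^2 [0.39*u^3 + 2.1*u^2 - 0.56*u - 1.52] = 2.34*u + 4.2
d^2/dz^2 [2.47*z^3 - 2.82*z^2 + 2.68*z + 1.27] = 14.82*z - 5.64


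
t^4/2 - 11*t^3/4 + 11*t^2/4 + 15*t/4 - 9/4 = (t/2 + 1/2)*(t - 3)^2*(t - 1/2)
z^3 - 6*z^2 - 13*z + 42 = (z - 7)*(z - 2)*(z + 3)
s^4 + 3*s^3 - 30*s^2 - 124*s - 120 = (s - 6)*(s + 2)^2*(s + 5)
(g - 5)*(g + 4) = g^2 - g - 20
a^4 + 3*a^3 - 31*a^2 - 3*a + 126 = (a - 3)^2*(a + 2)*(a + 7)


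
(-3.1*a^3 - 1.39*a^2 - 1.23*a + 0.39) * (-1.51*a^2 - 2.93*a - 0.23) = 4.681*a^5 + 11.1819*a^4 + 6.643*a^3 + 3.3347*a^2 - 0.8598*a - 0.0897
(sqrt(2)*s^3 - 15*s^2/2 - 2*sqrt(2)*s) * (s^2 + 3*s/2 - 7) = sqrt(2)*s^5 - 15*s^4/2 + 3*sqrt(2)*s^4/2 - 9*sqrt(2)*s^3 - 45*s^3/4 - 3*sqrt(2)*s^2 + 105*s^2/2 + 14*sqrt(2)*s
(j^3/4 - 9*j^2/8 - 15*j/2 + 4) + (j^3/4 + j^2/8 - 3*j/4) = j^3/2 - j^2 - 33*j/4 + 4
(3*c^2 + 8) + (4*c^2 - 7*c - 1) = 7*c^2 - 7*c + 7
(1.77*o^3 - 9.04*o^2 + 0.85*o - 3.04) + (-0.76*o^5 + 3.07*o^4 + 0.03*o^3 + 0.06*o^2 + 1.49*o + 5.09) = -0.76*o^5 + 3.07*o^4 + 1.8*o^3 - 8.98*o^2 + 2.34*o + 2.05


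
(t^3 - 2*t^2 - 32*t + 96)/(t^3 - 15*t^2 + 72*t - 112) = (t + 6)/(t - 7)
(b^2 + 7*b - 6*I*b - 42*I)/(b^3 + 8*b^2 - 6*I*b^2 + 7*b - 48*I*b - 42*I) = 1/(b + 1)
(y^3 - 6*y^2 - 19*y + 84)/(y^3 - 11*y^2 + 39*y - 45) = (y^2 - 3*y - 28)/(y^2 - 8*y + 15)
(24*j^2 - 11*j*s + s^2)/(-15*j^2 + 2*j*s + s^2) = (-8*j + s)/(5*j + s)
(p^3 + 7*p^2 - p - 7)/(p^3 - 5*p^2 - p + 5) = (p + 7)/(p - 5)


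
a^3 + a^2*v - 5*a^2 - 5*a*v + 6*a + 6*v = (a - 3)*(a - 2)*(a + v)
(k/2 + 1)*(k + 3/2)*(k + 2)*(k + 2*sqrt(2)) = k^4/2 + sqrt(2)*k^3 + 11*k^3/4 + 5*k^2 + 11*sqrt(2)*k^2/2 + 3*k + 10*sqrt(2)*k + 6*sqrt(2)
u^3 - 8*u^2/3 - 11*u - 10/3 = (u - 5)*(u + 1/3)*(u + 2)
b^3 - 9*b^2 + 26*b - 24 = (b - 4)*(b - 3)*(b - 2)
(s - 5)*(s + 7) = s^2 + 2*s - 35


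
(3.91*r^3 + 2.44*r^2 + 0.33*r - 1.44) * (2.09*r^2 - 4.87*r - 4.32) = 8.1719*r^5 - 13.9421*r^4 - 28.0843*r^3 - 15.1575*r^2 + 5.5872*r + 6.2208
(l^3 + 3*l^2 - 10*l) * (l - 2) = l^4 + l^3 - 16*l^2 + 20*l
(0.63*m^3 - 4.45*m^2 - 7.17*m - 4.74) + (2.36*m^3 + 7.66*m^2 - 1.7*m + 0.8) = 2.99*m^3 + 3.21*m^2 - 8.87*m - 3.94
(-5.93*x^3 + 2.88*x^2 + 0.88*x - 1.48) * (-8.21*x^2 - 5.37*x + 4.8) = 48.6853*x^5 + 8.1993*x^4 - 51.1544*x^3 + 21.2492*x^2 + 12.1716*x - 7.104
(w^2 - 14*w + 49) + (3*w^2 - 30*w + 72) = 4*w^2 - 44*w + 121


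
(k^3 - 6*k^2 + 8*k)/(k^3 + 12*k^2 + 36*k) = (k^2 - 6*k + 8)/(k^2 + 12*k + 36)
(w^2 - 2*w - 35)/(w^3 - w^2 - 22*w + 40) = (w - 7)/(w^2 - 6*w + 8)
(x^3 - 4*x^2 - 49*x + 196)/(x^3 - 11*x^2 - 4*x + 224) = (x^2 + 3*x - 28)/(x^2 - 4*x - 32)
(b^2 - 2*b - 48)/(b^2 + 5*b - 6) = (b - 8)/(b - 1)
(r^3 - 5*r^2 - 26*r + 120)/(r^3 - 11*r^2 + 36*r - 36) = (r^2 + r - 20)/(r^2 - 5*r + 6)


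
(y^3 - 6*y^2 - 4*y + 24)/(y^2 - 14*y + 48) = (y^2 - 4)/(y - 8)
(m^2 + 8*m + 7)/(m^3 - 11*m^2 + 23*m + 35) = (m + 7)/(m^2 - 12*m + 35)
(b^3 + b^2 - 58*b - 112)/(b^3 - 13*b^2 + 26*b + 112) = (b + 7)/(b - 7)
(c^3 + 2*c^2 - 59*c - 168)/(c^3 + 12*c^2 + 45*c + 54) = (c^2 - c - 56)/(c^2 + 9*c + 18)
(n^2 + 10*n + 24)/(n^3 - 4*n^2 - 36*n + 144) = (n + 4)/(n^2 - 10*n + 24)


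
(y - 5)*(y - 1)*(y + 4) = y^3 - 2*y^2 - 19*y + 20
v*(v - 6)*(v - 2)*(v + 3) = v^4 - 5*v^3 - 12*v^2 + 36*v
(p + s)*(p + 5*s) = p^2 + 6*p*s + 5*s^2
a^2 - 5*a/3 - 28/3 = (a - 4)*(a + 7/3)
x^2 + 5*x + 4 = (x + 1)*(x + 4)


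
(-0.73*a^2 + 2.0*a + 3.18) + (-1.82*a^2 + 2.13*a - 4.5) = -2.55*a^2 + 4.13*a - 1.32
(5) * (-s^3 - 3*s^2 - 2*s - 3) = -5*s^3 - 15*s^2 - 10*s - 15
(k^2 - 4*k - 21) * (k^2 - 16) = k^4 - 4*k^3 - 37*k^2 + 64*k + 336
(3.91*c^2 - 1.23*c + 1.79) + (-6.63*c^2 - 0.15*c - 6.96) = -2.72*c^2 - 1.38*c - 5.17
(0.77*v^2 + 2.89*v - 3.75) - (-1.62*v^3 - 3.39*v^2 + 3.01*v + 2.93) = 1.62*v^3 + 4.16*v^2 - 0.12*v - 6.68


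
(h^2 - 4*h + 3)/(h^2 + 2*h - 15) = (h - 1)/(h + 5)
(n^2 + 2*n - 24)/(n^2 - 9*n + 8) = (n^2 + 2*n - 24)/(n^2 - 9*n + 8)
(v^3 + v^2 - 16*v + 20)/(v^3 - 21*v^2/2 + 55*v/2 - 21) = 2*(v^2 + 3*v - 10)/(2*v^2 - 17*v + 21)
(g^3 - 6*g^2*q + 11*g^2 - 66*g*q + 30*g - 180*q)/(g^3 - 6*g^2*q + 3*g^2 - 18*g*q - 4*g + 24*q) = (g^2 + 11*g + 30)/(g^2 + 3*g - 4)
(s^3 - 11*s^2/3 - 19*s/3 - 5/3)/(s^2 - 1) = (3*s^2 - 14*s - 5)/(3*(s - 1))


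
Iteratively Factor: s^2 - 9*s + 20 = (s - 5)*(s - 4)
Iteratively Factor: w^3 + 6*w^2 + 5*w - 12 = (w - 1)*(w^2 + 7*w + 12) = (w - 1)*(w + 4)*(w + 3)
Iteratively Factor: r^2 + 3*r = (r)*(r + 3)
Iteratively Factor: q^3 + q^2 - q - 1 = (q + 1)*(q^2 - 1) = (q - 1)*(q + 1)*(q + 1)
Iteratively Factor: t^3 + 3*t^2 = (t + 3)*(t^2) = t*(t + 3)*(t)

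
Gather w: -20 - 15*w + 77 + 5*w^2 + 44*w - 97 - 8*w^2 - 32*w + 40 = -3*w^2 - 3*w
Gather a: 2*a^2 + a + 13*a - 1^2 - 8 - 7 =2*a^2 + 14*a - 16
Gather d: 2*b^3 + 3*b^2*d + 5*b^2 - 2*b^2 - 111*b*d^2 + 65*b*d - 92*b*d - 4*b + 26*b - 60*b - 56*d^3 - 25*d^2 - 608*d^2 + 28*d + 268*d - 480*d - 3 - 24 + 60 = 2*b^3 + 3*b^2 - 38*b - 56*d^3 + d^2*(-111*b - 633) + d*(3*b^2 - 27*b - 184) + 33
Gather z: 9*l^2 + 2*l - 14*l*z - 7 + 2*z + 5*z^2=9*l^2 + 2*l + 5*z^2 + z*(2 - 14*l) - 7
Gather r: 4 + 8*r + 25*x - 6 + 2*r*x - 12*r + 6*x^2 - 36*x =r*(2*x - 4) + 6*x^2 - 11*x - 2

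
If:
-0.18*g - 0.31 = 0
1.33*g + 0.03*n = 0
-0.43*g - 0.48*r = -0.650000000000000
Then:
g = -1.72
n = 76.35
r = 2.90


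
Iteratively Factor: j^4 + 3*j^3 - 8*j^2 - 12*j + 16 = (j - 2)*(j^3 + 5*j^2 + 2*j - 8) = (j - 2)*(j + 4)*(j^2 + j - 2) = (j - 2)*(j - 1)*(j + 4)*(j + 2)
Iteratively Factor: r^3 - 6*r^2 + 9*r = (r - 3)*(r^2 - 3*r) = r*(r - 3)*(r - 3)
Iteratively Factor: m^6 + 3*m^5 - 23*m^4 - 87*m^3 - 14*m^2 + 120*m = (m)*(m^5 + 3*m^4 - 23*m^3 - 87*m^2 - 14*m + 120) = m*(m - 1)*(m^4 + 4*m^3 - 19*m^2 - 106*m - 120) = m*(m - 5)*(m - 1)*(m^3 + 9*m^2 + 26*m + 24) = m*(m - 5)*(m - 1)*(m + 2)*(m^2 + 7*m + 12) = m*(m - 5)*(m - 1)*(m + 2)*(m + 3)*(m + 4)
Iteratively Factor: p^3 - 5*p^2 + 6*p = (p - 3)*(p^2 - 2*p) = p*(p - 3)*(p - 2)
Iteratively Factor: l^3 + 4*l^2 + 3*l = (l + 1)*(l^2 + 3*l) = l*(l + 1)*(l + 3)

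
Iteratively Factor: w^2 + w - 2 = (w + 2)*(w - 1)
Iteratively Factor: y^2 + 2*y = (y + 2)*(y)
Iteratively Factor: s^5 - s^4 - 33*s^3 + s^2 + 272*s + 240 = (s - 5)*(s^4 + 4*s^3 - 13*s^2 - 64*s - 48) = (s - 5)*(s + 3)*(s^3 + s^2 - 16*s - 16) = (s - 5)*(s - 4)*(s + 3)*(s^2 + 5*s + 4) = (s - 5)*(s - 4)*(s + 1)*(s + 3)*(s + 4)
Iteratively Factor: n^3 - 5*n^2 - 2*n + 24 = (n - 3)*(n^2 - 2*n - 8) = (n - 3)*(n + 2)*(n - 4)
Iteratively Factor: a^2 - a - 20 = (a + 4)*(a - 5)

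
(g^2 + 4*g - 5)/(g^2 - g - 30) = (g - 1)/(g - 6)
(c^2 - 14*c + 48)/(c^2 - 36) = (c - 8)/(c + 6)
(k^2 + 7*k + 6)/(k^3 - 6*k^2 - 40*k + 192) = (k + 1)/(k^2 - 12*k + 32)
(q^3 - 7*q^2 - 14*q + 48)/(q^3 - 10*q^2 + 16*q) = (q + 3)/q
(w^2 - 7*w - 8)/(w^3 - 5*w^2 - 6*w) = (w - 8)/(w*(w - 6))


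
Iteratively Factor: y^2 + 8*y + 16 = (y + 4)*(y + 4)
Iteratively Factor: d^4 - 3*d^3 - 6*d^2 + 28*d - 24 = (d - 2)*(d^3 - d^2 - 8*d + 12) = (d - 2)*(d + 3)*(d^2 - 4*d + 4) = (d - 2)^2*(d + 3)*(d - 2)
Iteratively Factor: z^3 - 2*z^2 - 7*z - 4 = (z + 1)*(z^2 - 3*z - 4) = (z + 1)^2*(z - 4)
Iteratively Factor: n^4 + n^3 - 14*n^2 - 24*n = (n + 3)*(n^3 - 2*n^2 - 8*n) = (n - 4)*(n + 3)*(n^2 + 2*n) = (n - 4)*(n + 2)*(n + 3)*(n)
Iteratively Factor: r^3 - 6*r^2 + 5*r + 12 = (r - 4)*(r^2 - 2*r - 3) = (r - 4)*(r - 3)*(r + 1)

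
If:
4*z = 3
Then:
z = 3/4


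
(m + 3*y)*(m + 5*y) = m^2 + 8*m*y + 15*y^2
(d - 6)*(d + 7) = d^2 + d - 42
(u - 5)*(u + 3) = u^2 - 2*u - 15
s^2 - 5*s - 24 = (s - 8)*(s + 3)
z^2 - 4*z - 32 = (z - 8)*(z + 4)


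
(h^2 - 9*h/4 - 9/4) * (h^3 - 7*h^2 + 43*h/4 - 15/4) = h^5 - 37*h^4/4 + 97*h^3/4 - 195*h^2/16 - 63*h/4 + 135/16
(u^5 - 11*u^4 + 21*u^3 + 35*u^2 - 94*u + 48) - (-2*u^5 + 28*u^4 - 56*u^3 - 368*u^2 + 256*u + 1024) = 3*u^5 - 39*u^4 + 77*u^3 + 403*u^2 - 350*u - 976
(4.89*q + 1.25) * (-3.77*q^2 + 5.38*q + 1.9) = -18.4353*q^3 + 21.5957*q^2 + 16.016*q + 2.375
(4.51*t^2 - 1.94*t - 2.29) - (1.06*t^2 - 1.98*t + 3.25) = 3.45*t^2 + 0.04*t - 5.54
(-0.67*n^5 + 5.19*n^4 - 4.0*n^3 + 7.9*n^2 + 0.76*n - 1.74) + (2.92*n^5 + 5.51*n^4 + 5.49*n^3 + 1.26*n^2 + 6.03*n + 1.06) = 2.25*n^5 + 10.7*n^4 + 1.49*n^3 + 9.16*n^2 + 6.79*n - 0.68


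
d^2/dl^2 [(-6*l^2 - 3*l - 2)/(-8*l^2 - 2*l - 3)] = 8*(24*l^3 - 12*l^2 - 30*l - 1)/(512*l^6 + 384*l^5 + 672*l^4 + 296*l^3 + 252*l^2 + 54*l + 27)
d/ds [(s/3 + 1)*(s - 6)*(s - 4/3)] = s^2 - 26*s/9 - 14/3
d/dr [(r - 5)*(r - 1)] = 2*r - 6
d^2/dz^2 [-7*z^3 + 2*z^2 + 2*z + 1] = 4 - 42*z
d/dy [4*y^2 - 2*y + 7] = 8*y - 2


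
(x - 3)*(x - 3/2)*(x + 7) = x^3 + 5*x^2/2 - 27*x + 63/2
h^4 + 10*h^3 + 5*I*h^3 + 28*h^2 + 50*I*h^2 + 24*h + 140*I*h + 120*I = (h + 2)^2*(h + 6)*(h + 5*I)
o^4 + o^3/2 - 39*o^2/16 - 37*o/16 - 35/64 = (o - 7/4)*(o + 1/2)^2*(o + 5/4)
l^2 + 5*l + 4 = (l + 1)*(l + 4)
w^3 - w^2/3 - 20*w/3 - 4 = (w - 3)*(w + 2/3)*(w + 2)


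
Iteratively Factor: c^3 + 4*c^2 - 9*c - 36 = (c + 3)*(c^2 + c - 12) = (c + 3)*(c + 4)*(c - 3)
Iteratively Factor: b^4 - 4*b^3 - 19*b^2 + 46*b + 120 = (b - 4)*(b^3 - 19*b - 30) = (b - 4)*(b + 2)*(b^2 - 2*b - 15) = (b - 4)*(b + 2)*(b + 3)*(b - 5)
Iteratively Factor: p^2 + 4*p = (p + 4)*(p)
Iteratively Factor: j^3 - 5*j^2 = (j - 5)*(j^2) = j*(j - 5)*(j)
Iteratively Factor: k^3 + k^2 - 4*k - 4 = (k + 2)*(k^2 - k - 2) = (k - 2)*(k + 2)*(k + 1)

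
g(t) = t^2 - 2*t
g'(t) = 2*t - 2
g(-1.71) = 6.34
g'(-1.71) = -5.42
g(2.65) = 1.72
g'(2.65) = 3.30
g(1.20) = -0.96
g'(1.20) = 0.40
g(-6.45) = 54.50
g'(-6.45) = -14.90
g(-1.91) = 7.47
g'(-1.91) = -5.82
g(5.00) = 15.00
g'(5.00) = 8.00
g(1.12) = -0.99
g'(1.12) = 0.24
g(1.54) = -0.71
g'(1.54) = 1.08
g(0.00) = 0.00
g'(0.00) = -2.00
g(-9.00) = 99.00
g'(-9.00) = -20.00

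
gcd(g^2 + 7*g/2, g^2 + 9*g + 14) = 1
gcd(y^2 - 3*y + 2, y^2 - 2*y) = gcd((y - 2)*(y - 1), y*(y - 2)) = y - 2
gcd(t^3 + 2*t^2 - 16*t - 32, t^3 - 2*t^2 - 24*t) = t + 4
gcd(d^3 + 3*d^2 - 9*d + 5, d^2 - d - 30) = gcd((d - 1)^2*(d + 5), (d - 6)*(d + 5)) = d + 5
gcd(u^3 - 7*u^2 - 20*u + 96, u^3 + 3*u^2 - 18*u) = u - 3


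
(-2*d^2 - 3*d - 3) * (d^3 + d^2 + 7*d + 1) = -2*d^5 - 5*d^4 - 20*d^3 - 26*d^2 - 24*d - 3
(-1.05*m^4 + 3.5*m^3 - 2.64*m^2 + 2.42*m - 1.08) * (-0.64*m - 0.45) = 0.672*m^5 - 1.7675*m^4 + 0.1146*m^3 - 0.3608*m^2 - 0.3978*m + 0.486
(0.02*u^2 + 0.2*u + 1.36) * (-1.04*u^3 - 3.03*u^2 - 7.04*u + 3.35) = -0.0208*u^5 - 0.2686*u^4 - 2.1612*u^3 - 5.4618*u^2 - 8.9044*u + 4.556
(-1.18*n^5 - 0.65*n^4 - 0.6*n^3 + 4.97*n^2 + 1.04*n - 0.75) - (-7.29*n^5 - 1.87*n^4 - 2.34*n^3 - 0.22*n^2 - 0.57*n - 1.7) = 6.11*n^5 + 1.22*n^4 + 1.74*n^3 + 5.19*n^2 + 1.61*n + 0.95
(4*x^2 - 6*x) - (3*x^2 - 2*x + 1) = x^2 - 4*x - 1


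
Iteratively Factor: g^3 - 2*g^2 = (g)*(g^2 - 2*g) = g*(g - 2)*(g)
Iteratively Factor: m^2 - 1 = (m + 1)*(m - 1)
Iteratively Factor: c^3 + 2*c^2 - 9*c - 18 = (c + 3)*(c^2 - c - 6) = (c + 2)*(c + 3)*(c - 3)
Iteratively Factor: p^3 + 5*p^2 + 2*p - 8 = (p + 2)*(p^2 + 3*p - 4) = (p + 2)*(p + 4)*(p - 1)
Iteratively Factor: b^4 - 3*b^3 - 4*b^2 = (b)*(b^3 - 3*b^2 - 4*b) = b*(b + 1)*(b^2 - 4*b) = b*(b - 4)*(b + 1)*(b)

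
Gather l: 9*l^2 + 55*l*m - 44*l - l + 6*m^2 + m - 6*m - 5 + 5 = 9*l^2 + l*(55*m - 45) + 6*m^2 - 5*m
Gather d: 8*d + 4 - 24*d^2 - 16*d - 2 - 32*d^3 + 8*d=-32*d^3 - 24*d^2 + 2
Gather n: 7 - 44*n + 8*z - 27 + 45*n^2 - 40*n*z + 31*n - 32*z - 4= 45*n^2 + n*(-40*z - 13) - 24*z - 24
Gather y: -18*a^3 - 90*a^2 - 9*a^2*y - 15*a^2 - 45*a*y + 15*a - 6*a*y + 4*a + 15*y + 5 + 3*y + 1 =-18*a^3 - 105*a^2 + 19*a + y*(-9*a^2 - 51*a + 18) + 6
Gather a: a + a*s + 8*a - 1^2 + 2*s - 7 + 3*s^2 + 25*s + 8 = a*(s + 9) + 3*s^2 + 27*s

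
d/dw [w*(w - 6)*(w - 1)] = 3*w^2 - 14*w + 6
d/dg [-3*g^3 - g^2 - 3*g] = -9*g^2 - 2*g - 3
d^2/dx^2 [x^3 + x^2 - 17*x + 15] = 6*x + 2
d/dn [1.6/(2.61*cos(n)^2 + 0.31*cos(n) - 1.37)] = (8.352*cos(n) + 0.496)*sin(n)/(2.61*cos(n)^2 + 0.31*cos(n) - 1.37)^2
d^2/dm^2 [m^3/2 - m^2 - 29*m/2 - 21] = 3*m - 2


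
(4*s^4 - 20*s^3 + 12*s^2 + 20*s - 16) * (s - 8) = 4*s^5 - 52*s^4 + 172*s^3 - 76*s^2 - 176*s + 128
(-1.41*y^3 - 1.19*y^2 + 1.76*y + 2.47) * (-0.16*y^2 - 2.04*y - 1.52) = 0.2256*y^5 + 3.0668*y^4 + 4.2892*y^3 - 2.1768*y^2 - 7.714*y - 3.7544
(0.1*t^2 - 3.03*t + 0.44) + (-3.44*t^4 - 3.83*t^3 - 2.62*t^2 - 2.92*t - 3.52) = -3.44*t^4 - 3.83*t^3 - 2.52*t^2 - 5.95*t - 3.08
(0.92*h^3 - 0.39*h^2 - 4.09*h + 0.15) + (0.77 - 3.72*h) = 0.92*h^3 - 0.39*h^2 - 7.81*h + 0.92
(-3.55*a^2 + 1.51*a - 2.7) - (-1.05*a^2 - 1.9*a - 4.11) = -2.5*a^2 + 3.41*a + 1.41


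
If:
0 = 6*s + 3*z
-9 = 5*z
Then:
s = 9/10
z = -9/5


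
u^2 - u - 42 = (u - 7)*(u + 6)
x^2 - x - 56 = (x - 8)*(x + 7)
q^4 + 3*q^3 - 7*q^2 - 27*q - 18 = (q - 3)*(q + 1)*(q + 2)*(q + 3)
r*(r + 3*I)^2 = r^3 + 6*I*r^2 - 9*r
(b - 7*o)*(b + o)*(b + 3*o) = b^3 - 3*b^2*o - 25*b*o^2 - 21*o^3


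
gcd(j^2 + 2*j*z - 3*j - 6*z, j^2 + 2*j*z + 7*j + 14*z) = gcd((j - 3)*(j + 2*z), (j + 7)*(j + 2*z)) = j + 2*z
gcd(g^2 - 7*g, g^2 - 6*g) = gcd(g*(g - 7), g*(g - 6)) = g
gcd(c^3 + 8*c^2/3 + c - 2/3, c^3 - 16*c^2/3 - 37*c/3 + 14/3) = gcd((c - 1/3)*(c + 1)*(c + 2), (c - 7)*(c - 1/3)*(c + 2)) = c^2 + 5*c/3 - 2/3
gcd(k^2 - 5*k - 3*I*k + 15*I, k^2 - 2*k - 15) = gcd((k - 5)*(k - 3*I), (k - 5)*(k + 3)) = k - 5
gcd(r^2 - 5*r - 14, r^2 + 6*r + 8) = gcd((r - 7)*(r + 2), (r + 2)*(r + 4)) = r + 2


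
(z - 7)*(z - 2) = z^2 - 9*z + 14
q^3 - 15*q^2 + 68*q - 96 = (q - 8)*(q - 4)*(q - 3)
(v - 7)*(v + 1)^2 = v^3 - 5*v^2 - 13*v - 7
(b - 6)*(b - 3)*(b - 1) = b^3 - 10*b^2 + 27*b - 18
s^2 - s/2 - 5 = (s - 5/2)*(s + 2)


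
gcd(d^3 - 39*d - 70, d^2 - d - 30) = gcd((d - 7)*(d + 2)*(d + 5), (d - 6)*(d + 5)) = d + 5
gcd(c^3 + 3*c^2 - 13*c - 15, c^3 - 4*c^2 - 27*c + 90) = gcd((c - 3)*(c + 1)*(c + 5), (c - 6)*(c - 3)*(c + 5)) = c^2 + 2*c - 15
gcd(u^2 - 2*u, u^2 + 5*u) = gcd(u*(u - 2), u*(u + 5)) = u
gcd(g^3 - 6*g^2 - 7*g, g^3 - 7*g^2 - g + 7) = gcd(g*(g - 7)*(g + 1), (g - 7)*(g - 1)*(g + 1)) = g^2 - 6*g - 7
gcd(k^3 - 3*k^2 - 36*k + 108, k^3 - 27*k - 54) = k - 6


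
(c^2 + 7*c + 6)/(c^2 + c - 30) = (c + 1)/(c - 5)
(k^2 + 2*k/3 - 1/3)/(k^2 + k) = (k - 1/3)/k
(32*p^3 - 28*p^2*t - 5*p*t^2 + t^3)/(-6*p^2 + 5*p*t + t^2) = (-32*p^2 - 4*p*t + t^2)/(6*p + t)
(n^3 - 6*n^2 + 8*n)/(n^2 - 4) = n*(n - 4)/(n + 2)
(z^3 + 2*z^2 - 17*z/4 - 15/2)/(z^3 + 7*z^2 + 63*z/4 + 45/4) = (z - 2)/(z + 3)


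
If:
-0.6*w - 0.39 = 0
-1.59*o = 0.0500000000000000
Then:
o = -0.03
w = -0.65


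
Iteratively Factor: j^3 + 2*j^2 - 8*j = (j)*(j^2 + 2*j - 8) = j*(j + 4)*(j - 2)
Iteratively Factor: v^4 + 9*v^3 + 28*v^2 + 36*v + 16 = (v + 2)*(v^3 + 7*v^2 + 14*v + 8) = (v + 2)^2*(v^2 + 5*v + 4) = (v + 1)*(v + 2)^2*(v + 4)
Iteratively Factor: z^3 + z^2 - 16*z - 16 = (z + 1)*(z^2 - 16) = (z - 4)*(z + 1)*(z + 4)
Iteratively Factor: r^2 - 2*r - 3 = (r + 1)*(r - 3)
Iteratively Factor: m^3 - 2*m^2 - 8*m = (m + 2)*(m^2 - 4*m) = m*(m + 2)*(m - 4)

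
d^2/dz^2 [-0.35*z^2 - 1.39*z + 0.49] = -0.700000000000000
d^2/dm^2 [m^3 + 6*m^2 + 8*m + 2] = 6*m + 12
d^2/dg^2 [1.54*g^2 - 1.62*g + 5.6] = 3.08000000000000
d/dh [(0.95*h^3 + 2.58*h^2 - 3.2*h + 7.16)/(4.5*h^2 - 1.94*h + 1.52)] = (4.275*h^4 - 3.686*h^3 + 13.7268*h^2 - 56.5968*h + 9.0264)/(20.25*h^4 - 17.46*h^3 + 17.4436*h^2 - 5.8976*h + 2.3104)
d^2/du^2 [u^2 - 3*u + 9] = 2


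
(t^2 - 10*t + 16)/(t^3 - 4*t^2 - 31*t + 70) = (t - 8)/(t^2 - 2*t - 35)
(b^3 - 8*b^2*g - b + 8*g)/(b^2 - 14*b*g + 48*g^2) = (b^2 - 1)/(b - 6*g)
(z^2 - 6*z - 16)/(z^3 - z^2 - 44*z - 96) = (z + 2)/(z^2 + 7*z + 12)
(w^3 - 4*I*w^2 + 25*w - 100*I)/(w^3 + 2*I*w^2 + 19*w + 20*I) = (w - 5*I)/(w + I)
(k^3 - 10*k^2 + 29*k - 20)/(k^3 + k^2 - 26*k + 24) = (k - 5)/(k + 6)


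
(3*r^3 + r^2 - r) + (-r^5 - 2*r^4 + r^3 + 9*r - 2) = -r^5 - 2*r^4 + 4*r^3 + r^2 + 8*r - 2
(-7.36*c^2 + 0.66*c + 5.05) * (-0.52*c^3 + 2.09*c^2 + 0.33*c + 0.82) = 3.8272*c^5 - 15.7256*c^4 - 3.6754*c^3 + 4.7371*c^2 + 2.2077*c + 4.141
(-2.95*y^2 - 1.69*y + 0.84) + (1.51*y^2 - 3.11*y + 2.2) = -1.44*y^2 - 4.8*y + 3.04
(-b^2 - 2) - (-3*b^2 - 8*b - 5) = 2*b^2 + 8*b + 3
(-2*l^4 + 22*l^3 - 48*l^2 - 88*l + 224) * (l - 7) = -2*l^5 + 36*l^4 - 202*l^3 + 248*l^2 + 840*l - 1568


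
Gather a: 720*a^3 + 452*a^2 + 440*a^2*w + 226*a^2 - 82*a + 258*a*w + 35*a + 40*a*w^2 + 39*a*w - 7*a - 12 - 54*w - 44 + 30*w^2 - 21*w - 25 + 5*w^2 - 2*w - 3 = 720*a^3 + a^2*(440*w + 678) + a*(40*w^2 + 297*w - 54) + 35*w^2 - 77*w - 84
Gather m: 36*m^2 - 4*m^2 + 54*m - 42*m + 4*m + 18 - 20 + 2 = 32*m^2 + 16*m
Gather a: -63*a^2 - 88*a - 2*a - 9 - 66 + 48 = -63*a^2 - 90*a - 27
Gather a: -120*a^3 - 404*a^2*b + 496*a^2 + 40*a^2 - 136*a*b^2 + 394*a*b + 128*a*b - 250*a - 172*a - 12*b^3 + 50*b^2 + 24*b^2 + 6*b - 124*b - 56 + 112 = -120*a^3 + a^2*(536 - 404*b) + a*(-136*b^2 + 522*b - 422) - 12*b^3 + 74*b^2 - 118*b + 56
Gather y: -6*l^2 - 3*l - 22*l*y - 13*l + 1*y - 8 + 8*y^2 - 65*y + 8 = -6*l^2 - 16*l + 8*y^2 + y*(-22*l - 64)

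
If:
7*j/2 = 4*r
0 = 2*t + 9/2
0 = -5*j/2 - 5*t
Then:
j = 9/2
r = 63/16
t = -9/4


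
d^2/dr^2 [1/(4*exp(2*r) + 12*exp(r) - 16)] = (2*(2*exp(r) + 3)^2*exp(r) - (4*exp(r) + 3)*(exp(2*r) + 3*exp(r) - 4))*exp(r)/(4*(exp(2*r) + 3*exp(r) - 4)^3)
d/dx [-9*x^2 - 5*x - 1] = -18*x - 5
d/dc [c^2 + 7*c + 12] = 2*c + 7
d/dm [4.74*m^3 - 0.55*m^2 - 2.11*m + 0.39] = 14.22*m^2 - 1.1*m - 2.11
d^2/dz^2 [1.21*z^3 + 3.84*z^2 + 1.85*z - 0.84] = 7.26*z + 7.68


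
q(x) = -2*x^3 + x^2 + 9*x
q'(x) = -6*x^2 + 2*x + 9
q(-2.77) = 25.25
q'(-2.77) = -42.58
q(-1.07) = -6.04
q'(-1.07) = -0.01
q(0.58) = 5.17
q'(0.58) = 8.14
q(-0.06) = -0.54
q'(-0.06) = 8.86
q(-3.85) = 94.31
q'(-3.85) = -87.64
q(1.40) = 9.07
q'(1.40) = 0.04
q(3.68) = -53.01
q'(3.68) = -64.89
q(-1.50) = -4.50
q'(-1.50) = -7.50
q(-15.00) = 6840.00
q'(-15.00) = -1371.00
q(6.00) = -342.00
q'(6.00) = -195.00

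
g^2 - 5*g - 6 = (g - 6)*(g + 1)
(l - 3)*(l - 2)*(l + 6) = l^3 + l^2 - 24*l + 36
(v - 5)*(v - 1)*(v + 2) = v^3 - 4*v^2 - 7*v + 10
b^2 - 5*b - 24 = (b - 8)*(b + 3)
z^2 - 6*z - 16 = (z - 8)*(z + 2)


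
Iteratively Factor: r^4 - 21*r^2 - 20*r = (r + 4)*(r^3 - 4*r^2 - 5*r) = (r + 1)*(r + 4)*(r^2 - 5*r) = (r - 5)*(r + 1)*(r + 4)*(r)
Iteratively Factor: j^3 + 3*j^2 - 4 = (j + 2)*(j^2 + j - 2) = (j + 2)^2*(j - 1)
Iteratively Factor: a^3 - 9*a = (a)*(a^2 - 9) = a*(a - 3)*(a + 3)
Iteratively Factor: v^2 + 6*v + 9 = (v + 3)*(v + 3)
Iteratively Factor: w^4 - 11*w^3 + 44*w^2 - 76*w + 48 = (w - 4)*(w^3 - 7*w^2 + 16*w - 12) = (w - 4)*(w - 3)*(w^2 - 4*w + 4) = (w - 4)*(w - 3)*(w - 2)*(w - 2)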